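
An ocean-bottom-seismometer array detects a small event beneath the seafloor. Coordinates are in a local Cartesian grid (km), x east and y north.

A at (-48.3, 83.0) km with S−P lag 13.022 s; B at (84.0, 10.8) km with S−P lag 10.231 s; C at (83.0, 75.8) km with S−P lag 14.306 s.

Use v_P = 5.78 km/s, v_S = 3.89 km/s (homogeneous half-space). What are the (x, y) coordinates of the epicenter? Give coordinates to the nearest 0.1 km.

x ≈ -9.6 km, y ≈ -67.0 km

Distance from S−P lag: d = Δt · v_P v_S / (v_P − v_S) = Δt · (5.78·3.89)/(5.78−3.89) ≈ 11.8964·Δt.
So d_A = 154.91, d_B = 121.71, d_C = 170.19 km.
Circle about each station: (x + 48.3)² + (y − 83.0)² = 154.91²; (x − 84.0)² + (y − 10.8)² = 121.71²; (x − 83.0)² + (y − 75.8)² = 170.19².
Subtracting the A equation from the B and C equations removes the quadratic terms:
264.6 x − 144.4 y = 7134.53
262.6 x − 14.4 y = -1554.78
Solving the 2×2 system: x ≈ -9.6, y ≈ -67.0 km.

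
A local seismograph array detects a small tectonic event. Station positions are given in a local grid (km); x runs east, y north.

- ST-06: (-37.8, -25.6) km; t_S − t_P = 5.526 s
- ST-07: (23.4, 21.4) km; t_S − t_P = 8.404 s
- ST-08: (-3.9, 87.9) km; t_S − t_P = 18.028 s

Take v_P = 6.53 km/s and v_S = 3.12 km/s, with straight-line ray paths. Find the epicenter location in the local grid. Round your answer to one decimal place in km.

-5.3 km east, -19.8 km north

Distance from S−P lag: d = Δt · v_P v_S / (v_P − v_S) = Δt · (6.53·3.12)/(6.53−3.12) ≈ 5.9747·Δt.
So d_ST-06 = 33.02, d_ST-07 = 50.21, d_ST-08 = 107.71 km.
Circle about each station: (x + 37.8)² + (y + 25.6)² = 33.02²; (x − 23.4)² + (y − 21.4)² = 50.21²; (x + 3.9)² + (y − 87.9)² = 107.71².
Subtracting pairs of circle equations eliminates x²+y² and gives linear equations (the radical axes):
122.4 x + 94.0 y = -2509.40
67.8 x + 227.0 y = -4853.70
Solving the 2×2 system: x ≈ -5.3, y ≈ -19.8 km.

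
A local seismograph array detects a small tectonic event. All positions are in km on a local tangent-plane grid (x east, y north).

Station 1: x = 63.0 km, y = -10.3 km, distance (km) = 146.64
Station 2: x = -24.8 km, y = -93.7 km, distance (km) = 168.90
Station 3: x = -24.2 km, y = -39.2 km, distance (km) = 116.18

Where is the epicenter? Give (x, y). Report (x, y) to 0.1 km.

Circle about each station: (x − 63.0)² + (y + 10.3)² = 146.64²; (x + 24.8)² + (y + 93.7)² = 168.90²; (x + 24.2)² + (y + 39.2)² = 116.18².
Subtracting pairs of circle equations eliminates x²+y² and gives linear equations (the radical axes):
-175.6 x − 166.8 y = -1704.28
-174.4 x − 57.8 y = 6052.69
Solving the 2×2 system: x ≈ -58.5, y ≈ 71.8 km.

x ≈ -58.5 km, y ≈ 71.8 km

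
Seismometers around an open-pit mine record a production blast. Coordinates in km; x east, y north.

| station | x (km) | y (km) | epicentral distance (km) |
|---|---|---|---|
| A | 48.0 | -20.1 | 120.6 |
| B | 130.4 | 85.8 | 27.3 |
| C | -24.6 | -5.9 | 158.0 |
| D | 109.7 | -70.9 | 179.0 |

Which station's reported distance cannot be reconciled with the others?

D

Solve using three stations at a time. Using A, B, C (subtract circle equations pairwise → linear system) gives (x, y) ≈ (103.1, 87.2).
Distances from that point to each station vs reported:
  A: calculated 120.6 vs reported 120.6 → residual 0.0 km
  B: calculated 27.4 vs reported 27.3 → residual 0.1 km
  C: calculated 158.0 vs reported 158.0 → residual 0.0 km
  D: calculated 158.3 vs reported 179.0 → residual 20.7 km
A, B, C are mutually consistent (residuals ≈ 0); D is off by 20.7 km.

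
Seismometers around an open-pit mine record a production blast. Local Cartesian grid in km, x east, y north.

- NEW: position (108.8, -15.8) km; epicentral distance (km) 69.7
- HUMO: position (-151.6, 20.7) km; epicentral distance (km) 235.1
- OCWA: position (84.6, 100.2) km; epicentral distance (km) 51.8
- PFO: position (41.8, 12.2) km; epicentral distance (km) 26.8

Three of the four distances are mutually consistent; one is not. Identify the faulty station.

PFO

Solve using three stations at a time. Using NEW, HUMO, OCWA (subtract circle equations pairwise → linear system) gives (x, y) ≈ (81.9, 48.5).
Distances from that point to each station vs reported:
  NEW: calculated 69.7 vs reported 69.7 → residual 0.0 km
  HUMO: calculated 235.1 vs reported 235.1 → residual 0.0 km
  OCWA: calculated 51.8 vs reported 51.8 → residual 0.0 km
  PFO: calculated 54.0 vs reported 26.8 → residual 27.2 km
NEW, HUMO, OCWA are mutually consistent (residuals ≈ 0); PFO is off by 27.2 km.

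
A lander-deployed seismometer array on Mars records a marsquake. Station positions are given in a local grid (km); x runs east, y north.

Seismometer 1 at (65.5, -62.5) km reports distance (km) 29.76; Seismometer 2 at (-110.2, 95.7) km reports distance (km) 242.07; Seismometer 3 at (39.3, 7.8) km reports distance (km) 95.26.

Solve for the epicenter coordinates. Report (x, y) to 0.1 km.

x ≈ 48.6 km, y ≈ -87.0 km

Circle about each station: (x − 65.5)² + (y + 62.5)² = 29.76²; (x + 110.2)² + (y − 95.7)² = 242.07²; (x − 39.3)² + (y − 7.8)² = 95.26².
Subtracting the Seismometer 1 equation from the Seismometer 2 and Seismometer 3 equations removes the quadratic terms:
-351.4 x + 316.4 y = -44606.20
-52.4 x + 140.6 y = -14779.98
Solving the 2×2 system: x ≈ 48.6, y ≈ -87.0 km.
Check against Seismometer 1 (with the unrounded x, y): √((x − 65.5)²+(y + 62.5)²) = 29.77 ≈ 29.76 km. ✓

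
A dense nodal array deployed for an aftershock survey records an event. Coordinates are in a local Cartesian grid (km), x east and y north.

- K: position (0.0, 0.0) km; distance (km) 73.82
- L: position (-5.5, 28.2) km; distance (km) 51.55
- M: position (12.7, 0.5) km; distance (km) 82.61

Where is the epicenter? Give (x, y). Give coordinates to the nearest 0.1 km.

(-49.9, 54.4)

Circle about each station: x² + y² = 73.82²; (x + 5.5)² + (y − 28.2)² = 51.55²; (x − 12.7)² + (y − 0.5)² = 82.61².
Subtracting pairs of circle equations eliminates x²+y² and gives linear equations (the radical axes):
-11.0 x + 56.4 y = 3617.48
25.4 x + 1.0 y = -1213.48
Solving the 2×2 system: x ≈ -49.9, y ≈ 54.4 km.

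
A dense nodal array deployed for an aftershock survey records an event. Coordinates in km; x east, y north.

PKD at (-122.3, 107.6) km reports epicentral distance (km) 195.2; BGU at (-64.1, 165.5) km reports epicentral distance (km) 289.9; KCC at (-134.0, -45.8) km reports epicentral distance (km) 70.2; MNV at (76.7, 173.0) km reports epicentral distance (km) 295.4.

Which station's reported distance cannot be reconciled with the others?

BGU

Solve using three stations at a time. Using PKD, KCC, MNV (subtract circle equations pairwise → linear system) gives (x, y) ≈ (-73.5, -81.4).
Distances from that point to each station vs reported:
  PKD: calculated 195.2 vs reported 195.2 → residual 0.0 km
  BGU: calculated 247.1 vs reported 289.9 → residual 42.8 km
  KCC: calculated 70.2 vs reported 70.2 → residual 0.0 km
  MNV: calculated 295.4 vs reported 295.4 → residual 0.0 km
PKD, KCC, MNV are mutually consistent (residuals ≈ 0); BGU is off by 42.8 km.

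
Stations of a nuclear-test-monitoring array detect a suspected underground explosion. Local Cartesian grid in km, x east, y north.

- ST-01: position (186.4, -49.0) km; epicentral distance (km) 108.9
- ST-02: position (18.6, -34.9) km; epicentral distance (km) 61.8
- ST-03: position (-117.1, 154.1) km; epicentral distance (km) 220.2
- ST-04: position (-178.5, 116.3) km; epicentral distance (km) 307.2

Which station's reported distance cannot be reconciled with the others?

Solve using three stations at a time. Using ST-01, ST-02, ST-04 (subtract circle equations pairwise → linear system) gives (x, y) ≈ (77.6, -53.4).
Distances from that point to each station vs reported:
  ST-01: calculated 108.9 vs reported 108.9 → residual 0.0 km
  ST-02: calculated 61.8 vs reported 61.8 → residual 0.0 km
  ST-03: calculated 284.5 vs reported 220.2 → residual 64.3 km
  ST-04: calculated 307.2 vs reported 307.2 → residual 0.0 km
ST-01, ST-02, ST-04 are mutually consistent (residuals ≈ 0); ST-03 is off by 64.3 km.

ST-03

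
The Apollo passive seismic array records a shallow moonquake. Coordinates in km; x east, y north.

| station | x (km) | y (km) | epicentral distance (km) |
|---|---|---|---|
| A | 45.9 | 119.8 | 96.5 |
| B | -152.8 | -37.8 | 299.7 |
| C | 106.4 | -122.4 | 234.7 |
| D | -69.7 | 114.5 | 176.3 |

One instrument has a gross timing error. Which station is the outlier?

Solve using three stations at a time. Using B, C, D (subtract circle equations pairwise → linear system) gives (x, y) ≈ (106.6, 112.3).
Distances from that point to each station vs reported:
  A: calculated 61.2 vs reported 96.5 → residual 35.3 km
  B: calculated 299.7 vs reported 299.7 → residual 0.0 km
  C: calculated 234.7 vs reported 234.7 → residual 0.0 km
  D: calculated 176.3 vs reported 176.3 → residual 0.0 km
B, C, D are mutually consistent (residuals ≈ 0); A is off by 35.3 km.

A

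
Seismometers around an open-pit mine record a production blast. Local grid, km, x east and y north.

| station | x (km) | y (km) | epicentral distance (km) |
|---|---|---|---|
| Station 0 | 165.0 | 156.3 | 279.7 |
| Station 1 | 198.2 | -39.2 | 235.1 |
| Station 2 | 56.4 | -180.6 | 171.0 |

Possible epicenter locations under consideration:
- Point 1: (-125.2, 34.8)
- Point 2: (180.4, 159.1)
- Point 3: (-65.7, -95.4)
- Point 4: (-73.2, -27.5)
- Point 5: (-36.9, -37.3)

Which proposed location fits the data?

For each candidate, compare |candidate − station| to the reported distance:
Point 1: residuals Station 0 34.9, Station 1 96.7, Station 2 110.7 → max 110.7 km
Point 2: residuals Station 0 264.0, Station 1 36.0, Station 2 190.6 → max 264.0 km
Point 3: residuals Station 0 61.7, Station 1 34.7, Station 2 22.1 → max 61.7 km
Point 4: residuals Station 0 21.2, Station 1 36.6, Station 2 29.6 → max 36.6 km
Point 5: residuals Station 0 0.0, Station 1 0.0, Station 2 0.0 → max 0.0 km
Only Point 5 has all residuals ≈ 0.

Point 5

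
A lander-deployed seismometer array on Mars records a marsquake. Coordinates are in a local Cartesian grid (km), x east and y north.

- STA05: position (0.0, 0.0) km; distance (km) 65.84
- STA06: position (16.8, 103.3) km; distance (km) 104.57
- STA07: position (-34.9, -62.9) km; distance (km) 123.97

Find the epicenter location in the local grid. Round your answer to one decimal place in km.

(65.0, 10.5)

Circle about each station: x² + y² = 65.84²; (x − 16.8)² + (y − 103.3)² = 104.57²; (x + 34.9)² + (y + 62.9)² = 123.97².
Subtracting the STA05 equation from the STA06 and STA07 equations removes the quadratic terms:
33.6 x + 206.6 y = 4353.15
-69.8 x − 125.8 y = -5859.24
Solving the 2×2 system: x ≈ 65.0, y ≈ 10.5 km.
Check against STA05 (with the unrounded x, y): √(x²+y²) = 65.87 ≈ 65.84 km. ✓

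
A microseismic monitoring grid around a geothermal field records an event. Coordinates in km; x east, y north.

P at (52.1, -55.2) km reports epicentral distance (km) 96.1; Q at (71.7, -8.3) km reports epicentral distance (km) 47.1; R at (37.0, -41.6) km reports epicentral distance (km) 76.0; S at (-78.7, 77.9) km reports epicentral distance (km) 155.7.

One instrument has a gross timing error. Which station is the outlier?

Solve using three stations at a time. Using P, Q, S (subtract circle equations pairwise → linear system) gives (x, y) ≈ (72.0, 38.8).
Distances from that point to each station vs reported:
  P: calculated 96.1 vs reported 96.1 → residual 0.0 km
  Q: calculated 47.1 vs reported 47.1 → residual 0.0 km
  R: calculated 87.7 vs reported 76.0 → residual 11.7 km
  S: calculated 155.7 vs reported 155.7 → residual 0.0 km
P, Q, S are mutually consistent (residuals ≈ 0); R is off by 11.7 km.

R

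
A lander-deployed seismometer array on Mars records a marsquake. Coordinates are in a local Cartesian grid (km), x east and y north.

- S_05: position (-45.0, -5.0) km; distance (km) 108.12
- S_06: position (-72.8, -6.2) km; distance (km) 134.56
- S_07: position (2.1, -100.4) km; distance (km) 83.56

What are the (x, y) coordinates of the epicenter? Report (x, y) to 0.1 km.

Circle about each station: (x + 45.0)² + (y + 5.0)² = 108.12²; (x + 72.8)² + (y + 6.2)² = 134.56²; (x − 2.1)² + (y + 100.4)² = 83.56².
Subtracting the S_05 equation from the S_06 and S_07 equations removes the quadratic terms:
-55.6 x − 2.4 y = -3128.18
94.2 x − 190.8 y = 12742.23
Solving the 2×2 system: x ≈ 57.9, y ≈ -38.2 km.

57.9 km east, -38.2 km north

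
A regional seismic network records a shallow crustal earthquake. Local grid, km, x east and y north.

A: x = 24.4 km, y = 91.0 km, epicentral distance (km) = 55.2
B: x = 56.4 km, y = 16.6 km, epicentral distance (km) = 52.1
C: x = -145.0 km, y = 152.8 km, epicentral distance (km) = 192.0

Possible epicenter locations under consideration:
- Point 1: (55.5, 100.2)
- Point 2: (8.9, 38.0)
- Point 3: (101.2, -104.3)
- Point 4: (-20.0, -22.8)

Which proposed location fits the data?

Point 2

For each candidate, compare |candidate − station| to the reported distance:
Point 1: residuals A 22.8, B 31.5, C 15.3 → max 31.5 km
Point 2: residuals A 0.0, B 0.0, C 0.0 → max 0.0 km
Point 3: residuals A 154.7, B 76.8, C 164.0 → max 164.0 km
Point 4: residuals A 67.0, B 33.9, C 23.5 → max 67.0 km
Only Point 2 has all residuals ≈ 0.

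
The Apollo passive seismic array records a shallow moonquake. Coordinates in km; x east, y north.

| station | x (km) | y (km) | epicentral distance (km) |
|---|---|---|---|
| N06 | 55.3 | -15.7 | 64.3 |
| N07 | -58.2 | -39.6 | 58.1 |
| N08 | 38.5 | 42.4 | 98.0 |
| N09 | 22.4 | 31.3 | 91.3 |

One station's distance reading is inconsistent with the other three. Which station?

N09

Solve using three stations at a time. Using N06, N07, N08 (subtract circle equations pairwise → linear system) gives (x, y) ≈ (-0.6, -47.5).
Distances from that point to each station vs reported:
  N06: calculated 64.3 vs reported 64.3 → residual 0.0 km
  N07: calculated 58.1 vs reported 58.1 → residual 0.0 km
  N08: calculated 98.0 vs reported 98.0 → residual 0.0 km
  N09: calculated 82.1 vs reported 91.3 → residual 9.2 km
N06, N07, N08 are mutually consistent (residuals ≈ 0); N09 is off by 9.2 km.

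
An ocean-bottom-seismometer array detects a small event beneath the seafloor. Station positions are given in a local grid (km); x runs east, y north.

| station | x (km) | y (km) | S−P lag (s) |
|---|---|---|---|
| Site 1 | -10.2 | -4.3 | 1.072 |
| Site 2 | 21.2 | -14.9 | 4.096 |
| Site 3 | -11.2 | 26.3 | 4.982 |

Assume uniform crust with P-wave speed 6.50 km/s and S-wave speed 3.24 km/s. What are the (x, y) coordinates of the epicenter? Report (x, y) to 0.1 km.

Distance from S−P lag: d = Δt · v_P v_S / (v_P − v_S) = Δt · (6.50·3.24)/(6.50−3.24) ≈ 6.4601·Δt.
So d_Site 1 = 6.93, d_Site 2 = 26.46, d_Site 3 = 32.18 km.
Circle about each station: (x + 10.2)² + (y + 4.3)² = 6.93²; (x − 21.2)² + (y + 14.9)² = 26.46²; (x + 11.2)² + (y − 26.3)² = 32.18².
Subtracting pairs of circle equations eliminates x²+y² and gives linear equations (the radical axes):
62.8 x − 21.2 y = -103.19
-2.0 x + 61.2 y = -292.93
Solving the 2×2 system: x ≈ -3.3, y ≈ -4.9 km.

-3.3 km east, -4.9 km north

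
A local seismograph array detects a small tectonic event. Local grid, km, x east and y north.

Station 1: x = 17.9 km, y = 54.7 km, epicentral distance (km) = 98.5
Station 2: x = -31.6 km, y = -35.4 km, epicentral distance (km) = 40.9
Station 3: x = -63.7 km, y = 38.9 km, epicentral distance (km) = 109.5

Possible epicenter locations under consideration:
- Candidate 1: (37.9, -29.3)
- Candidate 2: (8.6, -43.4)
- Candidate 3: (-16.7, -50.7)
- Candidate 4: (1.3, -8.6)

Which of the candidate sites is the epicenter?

For each candidate, compare |candidate − station| to the reported distance:
Candidate 1: residuals Station 1 12.2, Station 2 28.9, Station 3 12.9 → max 28.9 km
Candidate 2: residuals Station 1 0.0, Station 2 0.1, Station 3 0.0 → max 0.1 km
Candidate 3: residuals Station 1 12.4, Station 2 19.5, Station 3 8.3 → max 19.5 km
Candidate 4: residuals Station 1 33.1, Station 2 1.5, Station 3 29.0 → max 33.1 km
Only Candidate 2 has all residuals ≈ 0.

Candidate 2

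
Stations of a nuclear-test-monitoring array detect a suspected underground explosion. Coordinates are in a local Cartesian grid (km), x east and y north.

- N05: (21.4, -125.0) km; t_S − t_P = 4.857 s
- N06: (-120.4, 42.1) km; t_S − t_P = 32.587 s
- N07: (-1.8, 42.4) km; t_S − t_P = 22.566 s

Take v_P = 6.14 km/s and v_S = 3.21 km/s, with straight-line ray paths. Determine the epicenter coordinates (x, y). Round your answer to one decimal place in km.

Distance from S−P lag: d = Δt · v_P v_S / (v_P − v_S) = Δt · (6.14·3.21)/(6.14−3.21) ≈ 6.7268·Δt.
So d_N05 = 32.67, d_N06 = 219.20, d_N07 = 151.80 km.
Circle about each station: (x − 21.4)² + (y + 125.0)² = 32.67²; (x + 120.4)² + (y − 42.1)² = 219.20²; (x + 1.8)² + (y − 42.4)² = 151.80².
Subtracting the N05 equation from the N06 and N07 equations removes the quadratic terms:
-283.6 x + 334.2 y = -46795.70
-46.4 x + 334.8 y = -36257.87
Solving the 2×2 system: x ≈ 44.7, y ≈ -102.1 km.

x ≈ 44.7 km, y ≈ -102.1 km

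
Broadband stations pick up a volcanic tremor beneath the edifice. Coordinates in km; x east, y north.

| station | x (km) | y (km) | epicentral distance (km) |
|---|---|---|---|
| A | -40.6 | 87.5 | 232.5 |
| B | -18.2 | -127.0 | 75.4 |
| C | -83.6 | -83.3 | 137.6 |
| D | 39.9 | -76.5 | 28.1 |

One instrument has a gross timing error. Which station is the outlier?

A

Solve using three stations at a time. Using B, C, D (subtract circle equations pairwise → linear system) gives (x, y) ≈ (52.8, -101.5).
Distances from that point to each station vs reported:
  A: calculated 210.9 vs reported 232.5 → residual 21.6 km
  B: calculated 75.4 vs reported 75.4 → residual 0.0 km
  C: calculated 137.6 vs reported 137.6 → residual 0.0 km
  D: calculated 28.2 vs reported 28.1 → residual 0.1 km
B, C, D are mutually consistent (residuals ≈ 0); A is off by 21.6 km.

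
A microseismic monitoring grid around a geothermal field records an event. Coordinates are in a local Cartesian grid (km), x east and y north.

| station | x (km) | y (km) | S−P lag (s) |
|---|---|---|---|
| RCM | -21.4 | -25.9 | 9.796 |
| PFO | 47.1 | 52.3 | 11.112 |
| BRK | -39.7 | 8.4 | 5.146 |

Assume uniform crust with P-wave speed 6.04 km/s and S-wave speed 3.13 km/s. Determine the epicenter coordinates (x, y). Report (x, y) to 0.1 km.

Distance from S−P lag: d = Δt · v_P v_S / (v_P − v_S) = Δt · (6.04·3.13)/(6.04−3.13) ≈ 6.4966·Δt.
So d_RCM = 63.64, d_PFO = 72.19, d_BRK = 33.43 km.
Circle about each station: (x + 21.4)² + (y + 25.9)² = 63.64²; (x − 47.1)² + (y − 52.3)² = 72.19²; (x + 39.7)² + (y − 8.4)² = 33.43².
Subtracting the RCM equation from the PFO and BRK equations removes the quadratic terms:
137.0 x + 156.4 y = 2663.58
-36.6 x + 68.6 y = 3450.36
Solving the 2×2 system: x ≈ -23.6, y ≈ 37.7 km.

-23.6 km east, 37.7 km north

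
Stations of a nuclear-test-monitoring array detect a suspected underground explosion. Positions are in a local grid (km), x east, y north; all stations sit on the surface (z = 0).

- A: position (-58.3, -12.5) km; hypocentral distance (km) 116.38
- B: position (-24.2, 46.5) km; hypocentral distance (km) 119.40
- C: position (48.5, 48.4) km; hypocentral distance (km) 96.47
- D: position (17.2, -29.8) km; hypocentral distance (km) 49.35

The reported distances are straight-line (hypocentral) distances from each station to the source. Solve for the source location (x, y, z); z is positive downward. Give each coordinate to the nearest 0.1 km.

Each station gives a sphere (x−x_i)² + (y−y_i)² + z² = d_i² (stations at z=0).
Subtracting the A sphere from B and C: z² cancels, leaving linear equations in x and y:
68.2 x + 118.0 y = -1519.31
213.6 x + 121.8 y = 5377.51
Solving: x ≈ 48.503, y ≈ -40.908 km (keep extra digits for the depth step; rounded: 48.5, -40.9).
Then from the A sphere: z² = 116.38² − (x + 58.3)² − (y + 12.5)² with x = 48.503, y = -40.908, so z ≈ 36.475 ≈ 36.5 km.

(48.5, -40.9, 36.5)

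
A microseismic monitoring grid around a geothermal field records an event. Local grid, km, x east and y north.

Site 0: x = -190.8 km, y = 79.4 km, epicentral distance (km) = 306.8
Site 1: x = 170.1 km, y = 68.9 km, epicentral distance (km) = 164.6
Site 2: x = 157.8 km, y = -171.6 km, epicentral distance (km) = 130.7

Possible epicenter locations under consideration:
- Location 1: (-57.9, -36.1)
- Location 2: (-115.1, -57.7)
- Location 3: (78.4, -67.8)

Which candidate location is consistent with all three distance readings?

Location 3

For each candidate, compare |candidate − station| to the reported distance:
Location 1: residuals Site 0 130.7, Site 1 86.4, Site 2 124.0 → max 130.7 km
Location 2: residuals Site 0 150.2, Site 1 147.4, Site 2 165.0 → max 165.0 km
Location 3: residuals Site 0 0.0, Site 1 0.0, Site 2 0.0 → max 0.0 km
Only Location 3 has all residuals ≈ 0.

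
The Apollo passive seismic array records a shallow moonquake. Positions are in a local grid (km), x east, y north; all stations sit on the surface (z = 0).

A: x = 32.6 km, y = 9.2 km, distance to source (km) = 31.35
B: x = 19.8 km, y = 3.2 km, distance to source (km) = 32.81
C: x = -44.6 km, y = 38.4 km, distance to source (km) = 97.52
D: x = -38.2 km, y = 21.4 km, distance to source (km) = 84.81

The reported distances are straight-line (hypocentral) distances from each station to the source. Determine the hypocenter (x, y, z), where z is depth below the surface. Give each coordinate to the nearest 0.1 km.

(36.9, -8.8, 25.3)

Each station gives a sphere (x−x_i)² + (y−y_i)² + z² = d_i² (stations at z=0).
Subtracting the A sphere from B and C: z² cancels, leaving linear equations in x and y:
-25.6 x − 12.0 y = -838.79
-154.4 x + 58.4 y = -6211.01
Solving: x ≈ 36.895, y ≈ -8.809 km (keep extra digits for the depth step; rounded: 36.9, -8.8).
Then from the A sphere: z² = 31.35² − (x − 32.6)² − (y − 9.2)² with x = 36.895, y = -8.809, so z ≈ 25.299 ≈ 25.3 km.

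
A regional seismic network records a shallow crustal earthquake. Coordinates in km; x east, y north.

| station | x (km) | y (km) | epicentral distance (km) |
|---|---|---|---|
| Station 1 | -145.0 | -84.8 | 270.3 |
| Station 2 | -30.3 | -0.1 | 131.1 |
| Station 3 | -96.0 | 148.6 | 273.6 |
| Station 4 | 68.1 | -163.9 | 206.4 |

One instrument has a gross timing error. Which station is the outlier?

Solve using three stations at a time. Using Station 1, Station 2, Station 4 (subtract circle equations pairwise → linear system) gives (x, y) ≈ (94.4, 40.9).
Distances from that point to each station vs reported:
  Station 1: calculated 270.4 vs reported 270.3 → residual 0.1 km
  Station 2: calculated 131.2 vs reported 131.1 → residual 0.1 km
  Station 3: calculated 218.7 vs reported 273.6 → residual 54.9 km
  Station 4: calculated 206.5 vs reported 206.4 → residual 0.1 km
Station 1, Station 2, Station 4 are mutually consistent (residuals ≈ 0); Station 3 is off by 54.9 km.

Station 3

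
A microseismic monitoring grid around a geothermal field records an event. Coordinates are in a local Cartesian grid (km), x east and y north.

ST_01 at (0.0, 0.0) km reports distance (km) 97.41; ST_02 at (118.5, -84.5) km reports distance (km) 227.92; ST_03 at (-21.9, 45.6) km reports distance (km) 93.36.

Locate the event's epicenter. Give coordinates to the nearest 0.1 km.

Circle about each station: x² + y² = 97.41²; (x − 118.5)² + (y + 84.5)² = 227.92²; (x + 21.9)² + (y − 45.6)² = 93.36².
Subtracting the ST_01 equation from the ST_02 and ST_03 equations removes the quadratic terms:
237.0 x − 169.0 y = -21276.32
-43.8 x + 91.2 y = 3331.59
Solving the 2×2 system: x ≈ -96.9, y ≈ -10.0 km.

x ≈ -96.9 km, y ≈ -10.0 km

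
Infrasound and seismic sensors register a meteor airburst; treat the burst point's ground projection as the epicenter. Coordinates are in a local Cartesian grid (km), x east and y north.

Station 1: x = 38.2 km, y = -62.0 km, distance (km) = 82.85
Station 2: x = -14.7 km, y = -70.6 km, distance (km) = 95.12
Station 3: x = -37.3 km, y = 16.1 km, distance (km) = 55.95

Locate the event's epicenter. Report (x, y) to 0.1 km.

Circle about each station: (x − 38.2)² + (y + 62.0)² = 82.85²; (x + 14.7)² + (y + 70.6)² = 95.12²; (x + 37.3)² + (y − 16.1)² = 55.95².
Subtracting the Station 1 equation from the Station 2 and Station 3 equations removes the quadratic terms:
-105.8 x − 17.2 y = -2286.48
-151.0 x + 156.2 y = 80.98
Solving the 2×2 system: x ≈ 18.6, y ≈ 18.5 km.
Check against Station 1 (with the unrounded x, y): √((x − 38.2)²+(y + 62.0)²) = 82.85 ≈ 82.85 km. ✓

(18.6, 18.5)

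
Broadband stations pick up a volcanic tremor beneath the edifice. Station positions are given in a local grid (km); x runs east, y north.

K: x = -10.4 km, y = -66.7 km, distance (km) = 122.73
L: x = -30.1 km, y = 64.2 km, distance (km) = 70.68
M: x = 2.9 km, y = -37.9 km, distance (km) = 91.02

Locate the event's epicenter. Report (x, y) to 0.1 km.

x ≈ 38.2 km, y ≈ 46.0 km

Circle about each station: (x + 10.4)² + (y + 66.7)² = 122.73²; (x + 30.1)² + (y − 64.2)² = 70.68²; (x − 2.9)² + (y + 37.9)² = 91.02².
Subtracting the K equation from the L and M equations removes the quadratic terms:
-39.4 x + 261.8 y = 10537.59
26.6 x + 57.6 y = 3665.78
Solving the 2×2 system: x ≈ 38.2, y ≈ 46.0 km.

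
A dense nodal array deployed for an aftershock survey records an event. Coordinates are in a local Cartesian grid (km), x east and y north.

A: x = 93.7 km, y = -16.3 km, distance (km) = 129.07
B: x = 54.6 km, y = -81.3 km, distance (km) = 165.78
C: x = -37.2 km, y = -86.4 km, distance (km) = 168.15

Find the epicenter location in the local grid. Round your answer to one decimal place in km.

x ≈ 4.1 km, y ≈ 76.6 km

Circle about each station: (x − 93.7)² + (y + 16.3)² = 129.07²; (x − 54.6)² + (y + 81.3)² = 165.78²; (x + 37.2)² + (y + 86.4)² = 168.15².
Subtracting pairs of circle equations eliminates x²+y² and gives linear equations (the radical axes):
-78.2 x − 130.0 y = -10278.47
-261.8 x − 140.2 y = -11811.94
Solving the 2×2 system: x ≈ 4.1, y ≈ 76.6 km.
Check against A (with the unrounded x, y): √((x − 93.7)²+(y + 16.3)²) = 129.07 ≈ 129.07 km. ✓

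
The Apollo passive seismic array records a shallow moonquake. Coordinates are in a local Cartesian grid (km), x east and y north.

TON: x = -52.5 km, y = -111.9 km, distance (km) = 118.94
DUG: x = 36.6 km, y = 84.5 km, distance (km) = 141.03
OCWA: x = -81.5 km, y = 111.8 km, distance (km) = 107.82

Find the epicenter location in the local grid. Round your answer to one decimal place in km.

Circle about each station: (x + 52.5)² + (y + 111.9)² = 118.94²; (x − 36.6)² + (y − 84.5)² = 141.03²; (x + 81.5)² + (y − 111.8)² = 107.82².
Subtracting the TON equation from the DUG and OCWA equations removes the quadratic terms:
178.2 x + 392.8 y = -12540.79
-58.0 x + 447.4 y = 6385.20
Solving the 2×2 system: x ≈ -79.2, y ≈ 4.0 km.
Check against TON (with the unrounded x, y): √((x + 52.5)²+(y + 111.9)²) = 118.94 ≈ 118.94 km. ✓

(-79.2, 4.0)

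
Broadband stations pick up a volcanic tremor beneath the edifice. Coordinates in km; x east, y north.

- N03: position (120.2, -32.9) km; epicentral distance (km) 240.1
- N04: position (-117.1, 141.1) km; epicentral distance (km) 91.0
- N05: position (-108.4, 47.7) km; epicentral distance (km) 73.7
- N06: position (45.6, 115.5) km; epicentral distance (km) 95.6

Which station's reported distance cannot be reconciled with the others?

Solve using three stations at a time. Using N04, N05, N06 (subtract circle equations pairwise → linear system) gives (x, y) ≈ (-45.1, 85.4).
Distances from that point to each station vs reported:
  N03: calculated 203.3 vs reported 240.1 → residual 36.8 km
  N04: calculated 91.0 vs reported 91.0 → residual 0.0 km
  N05: calculated 73.7 vs reported 73.7 → residual 0.0 km
  N06: calculated 95.6 vs reported 95.6 → residual 0.0 km
N04, N05, N06 are mutually consistent (residuals ≈ 0); N03 is off by 36.8 km.

N03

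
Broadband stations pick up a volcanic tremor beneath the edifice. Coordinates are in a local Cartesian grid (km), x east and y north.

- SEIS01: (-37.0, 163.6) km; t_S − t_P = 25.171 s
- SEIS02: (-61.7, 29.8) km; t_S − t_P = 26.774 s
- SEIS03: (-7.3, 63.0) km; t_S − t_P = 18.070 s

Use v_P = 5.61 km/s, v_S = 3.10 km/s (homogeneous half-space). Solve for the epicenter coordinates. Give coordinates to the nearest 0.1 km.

x ≈ 116.6 km, y ≈ 81.0 km

Distance from S−P lag: d = Δt · v_P v_S / (v_P − v_S) = Δt · (5.61·3.10)/(5.61−3.10) ≈ 6.9287·Δt.
So d_SEIS01 = 174.40, d_SEIS02 = 185.51, d_SEIS03 = 125.20 km.
Circle about each station: (x + 37.0)² + (y − 163.6)² = 174.40²; (x + 61.7)² + (y − 29.8)² = 185.51²; (x + 7.3)² + (y − 63.0)² = 125.20².
Subtracting pairs of circle equations eliminates x²+y² and gives linear equations (the radical axes):
-49.4 x − 267.6 y = -27437.63
59.4 x − 201.2 y = -9371.35
Solving the 2×2 system: x ≈ 116.6, y ≈ 81.0 km.
Check against SEIS01 (with the unrounded x, y): √((x + 37.0)²+(y − 163.6)²) = 174.41 ≈ 174.40 km. ✓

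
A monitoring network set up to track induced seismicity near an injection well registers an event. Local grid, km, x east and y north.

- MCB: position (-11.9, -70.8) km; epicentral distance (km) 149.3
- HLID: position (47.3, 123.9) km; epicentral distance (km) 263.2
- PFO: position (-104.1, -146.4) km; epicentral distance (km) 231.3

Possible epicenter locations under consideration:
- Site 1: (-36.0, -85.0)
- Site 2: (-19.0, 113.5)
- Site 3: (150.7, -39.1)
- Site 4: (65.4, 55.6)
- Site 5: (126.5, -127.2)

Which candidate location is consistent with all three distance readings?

For each candidate, compare |candidate − station| to the reported distance:
Site 1: residuals MCB 121.3, HLID 38.3, PFO 139.6 → max 139.6 km
Site 2: residuals MCB 35.1, HLID 196.1, PFO 42.2 → max 196.1 km
Site 3: residuals MCB 16.4, HLID 70.2, PFO 45.2 → max 70.2 km
Site 4: residuals MCB 1.1, HLID 192.5, PFO 32.4 → max 192.5 km
Site 5: residuals MCB 0.2, HLID 0.1, PFO 0.1 → max 0.2 km
Only Site 5 has all residuals ≈ 0.

Site 5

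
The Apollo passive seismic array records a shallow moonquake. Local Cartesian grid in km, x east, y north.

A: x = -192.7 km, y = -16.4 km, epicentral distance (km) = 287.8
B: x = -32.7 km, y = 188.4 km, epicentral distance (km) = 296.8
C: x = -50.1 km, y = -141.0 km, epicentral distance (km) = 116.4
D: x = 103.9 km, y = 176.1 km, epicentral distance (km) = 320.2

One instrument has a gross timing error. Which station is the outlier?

B

Solve using three stations at a time. Using A, C, D (subtract circle equations pairwise → linear system) gives (x, y) ≈ (66.3, -141.9).
Distances from that point to each station vs reported:
  A: calculated 287.8 vs reported 287.8 → residual 0.0 km
  B: calculated 344.8 vs reported 296.8 → residual 48.0 km
  C: calculated 116.4 vs reported 116.4 → residual 0.0 km
  D: calculated 320.2 vs reported 320.2 → residual 0.0 km
A, C, D are mutually consistent (residuals ≈ 0); B is off by 48.0 km.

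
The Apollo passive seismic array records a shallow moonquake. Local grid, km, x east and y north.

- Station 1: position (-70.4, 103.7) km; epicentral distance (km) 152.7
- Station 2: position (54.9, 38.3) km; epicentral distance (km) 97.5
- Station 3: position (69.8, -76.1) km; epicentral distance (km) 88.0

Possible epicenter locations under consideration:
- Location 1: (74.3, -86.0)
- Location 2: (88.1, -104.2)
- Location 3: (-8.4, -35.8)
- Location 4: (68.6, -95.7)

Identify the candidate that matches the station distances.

Location 3

For each candidate, compare |candidate − station| to the reported distance:
Location 1: residuals Station 1 85.9, Station 2 28.3, Station 3 77.1 → max 85.9 km
Location 2: residuals Station 1 108.7, Station 2 48.8, Station 3 54.5 → max 108.7 km
Location 3: residuals Station 1 0.0, Station 2 0.0, Station 3 0.0 → max 0.0 km
Location 4: residuals Station 1 90.4, Station 2 37.2, Station 3 68.4 → max 90.4 km
Only Location 3 has all residuals ≈ 0.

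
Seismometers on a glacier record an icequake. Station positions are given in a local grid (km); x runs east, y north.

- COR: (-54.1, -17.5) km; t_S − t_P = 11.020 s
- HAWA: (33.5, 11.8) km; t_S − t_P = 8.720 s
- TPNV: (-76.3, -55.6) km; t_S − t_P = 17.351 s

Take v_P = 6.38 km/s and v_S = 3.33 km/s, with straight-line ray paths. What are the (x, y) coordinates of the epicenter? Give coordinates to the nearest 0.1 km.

Distance from S−P lag: d = Δt · v_P v_S / (v_P − v_S) = Δt · (6.38·3.33)/(6.38−3.33) ≈ 6.9657·Δt.
So d_COR = 76.76, d_HAWA = 60.74, d_TPNV = 120.86 km.
Circle about each station: (x + 54.1)² + (y + 17.5)² = 76.76²; (x − 33.5)² + (y − 11.8)² = 60.74²; (x + 76.3)² + (y + 55.6)² = 120.86².
Subtracting the COR equation from the HAWA and TPNV equations removes the quadratic terms:
175.2 x + 58.6 y = 231.18
-44.4 x − 76.2 y = -3035.05
Solving the 2×2 system: x ≈ -14.9, y ≈ 48.5 km.
Check against COR (with the unrounded x, y): √((x + 54.1)²+(y + 17.5)²) = 76.77 ≈ 76.76 km. ✓

(-14.9, 48.5)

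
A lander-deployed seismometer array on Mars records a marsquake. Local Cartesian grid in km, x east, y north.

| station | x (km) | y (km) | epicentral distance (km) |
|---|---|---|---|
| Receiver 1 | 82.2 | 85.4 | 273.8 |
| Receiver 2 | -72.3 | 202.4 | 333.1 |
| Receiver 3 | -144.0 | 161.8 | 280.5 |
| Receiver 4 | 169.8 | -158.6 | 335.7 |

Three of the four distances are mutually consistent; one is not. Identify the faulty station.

Solve using three stations at a time. Using Receiver 2, Receiver 3, Receiver 4 (subtract circle equations pairwise → linear system) gives (x, y) ≈ (-163.3, -117.9).
Distances from that point to each station vs reported:
  Receiver 1: calculated 318.8 vs reported 273.8 → residual 45.0 km
  Receiver 2: calculated 333.0 vs reported 333.1 → residual 0.1 km
  Receiver 3: calculated 280.4 vs reported 280.5 → residual 0.1 km
  Receiver 4: calculated 335.6 vs reported 335.7 → residual 0.1 km
Receiver 2, Receiver 3, Receiver 4 are mutually consistent (residuals ≈ 0); Receiver 1 is off by 45.0 km.

Receiver 1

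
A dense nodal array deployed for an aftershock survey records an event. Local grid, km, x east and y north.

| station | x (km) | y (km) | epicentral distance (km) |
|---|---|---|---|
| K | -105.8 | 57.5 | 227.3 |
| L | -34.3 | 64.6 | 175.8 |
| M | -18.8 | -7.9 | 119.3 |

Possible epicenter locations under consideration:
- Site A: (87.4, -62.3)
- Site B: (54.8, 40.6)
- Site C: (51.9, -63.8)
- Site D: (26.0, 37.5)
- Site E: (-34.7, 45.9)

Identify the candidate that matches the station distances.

Site A

For each candidate, compare |candidate − station| to the reported distance:
Site A: residuals K 0.0, L 0.0, M 0.0 → max 0.0 km
Site B: residuals K 65.8, L 83.5, M 31.2 → max 83.5 km
Site C: residuals K 28.3, L 21.1, M 29.2 → max 29.2 km
Site D: residuals K 94.0, L 109.7, M 55.5 → max 109.7 km
Site E: residuals K 155.3, L 157.1, M 63.2 → max 157.1 km
Only Site A has all residuals ≈ 0.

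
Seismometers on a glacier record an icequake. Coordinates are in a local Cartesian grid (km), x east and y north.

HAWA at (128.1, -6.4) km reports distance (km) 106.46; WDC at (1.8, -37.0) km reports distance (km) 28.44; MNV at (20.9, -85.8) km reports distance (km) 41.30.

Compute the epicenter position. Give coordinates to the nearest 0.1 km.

Circle about each station: (x − 128.1)² + (y + 6.4)² = 106.46²; (x − 1.8)² + (y + 37.0)² = 28.44²; (x − 20.9)² + (y + 85.8)² = 41.30².
Subtracting pairs of circle equations eliminates x²+y² and gives linear equations (the radical axes):
-252.6 x − 61.2 y = -4553.43
-214.4 x − 158.8 y = 975.92
Solving the 2×2 system: x ≈ 29.0, y ≈ -45.3 km.
Check against HAWA (with the unrounded x, y): √((x − 128.1)²+(y + 6.4)²) = 106.46 ≈ 106.46 km. ✓

x ≈ 29.0 km, y ≈ -45.3 km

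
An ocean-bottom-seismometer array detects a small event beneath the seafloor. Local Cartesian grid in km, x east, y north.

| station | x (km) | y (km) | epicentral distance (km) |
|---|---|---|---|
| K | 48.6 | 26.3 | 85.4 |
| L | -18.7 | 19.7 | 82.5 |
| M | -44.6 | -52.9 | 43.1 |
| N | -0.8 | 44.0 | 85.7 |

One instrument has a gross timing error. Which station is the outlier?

L

Solve using three stations at a time. Using K, M, N (subtract circle equations pairwise → linear system) gives (x, y) ≈ (-3.1, -41.6).
Distances from that point to each station vs reported:
  K: calculated 85.4 vs reported 85.4 → residual 0.0 km
  L: calculated 63.3 vs reported 82.5 → residual 19.2 km
  M: calculated 43.0 vs reported 43.1 → residual 0.1 km
  N: calculated 85.7 vs reported 85.7 → residual 0.0 km
K, M, N are mutually consistent (residuals ≈ 0); L is off by 19.2 km.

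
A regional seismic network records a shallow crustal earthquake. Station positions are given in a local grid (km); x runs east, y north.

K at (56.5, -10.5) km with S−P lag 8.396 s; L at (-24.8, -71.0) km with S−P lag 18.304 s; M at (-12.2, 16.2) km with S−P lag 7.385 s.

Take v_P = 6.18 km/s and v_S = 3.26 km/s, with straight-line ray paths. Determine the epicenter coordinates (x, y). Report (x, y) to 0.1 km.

Distance from S−P lag: d = Δt · v_P v_S / (v_P − v_S) = Δt · (6.18·3.26)/(6.18−3.26) ≈ 6.8996·Δt.
So d_K = 57.93, d_L = 126.29, d_M = 50.95 km.
Circle about each station: (x − 56.5)² + (y + 10.5)² = 57.93²; (x + 24.8)² + (y + 71.0)² = 126.29²; (x + 12.2)² + (y − 16.2)² = 50.95².
Subtracting the K equation from the L and M equations removes the quadratic terms:
-162.6 x − 121.0 y = -10239.74
-137.4 x + 53.4 y = -2131.24
Solving the 2×2 system: x ≈ 31.8, y ≈ 41.9 km.

(31.8, 41.9)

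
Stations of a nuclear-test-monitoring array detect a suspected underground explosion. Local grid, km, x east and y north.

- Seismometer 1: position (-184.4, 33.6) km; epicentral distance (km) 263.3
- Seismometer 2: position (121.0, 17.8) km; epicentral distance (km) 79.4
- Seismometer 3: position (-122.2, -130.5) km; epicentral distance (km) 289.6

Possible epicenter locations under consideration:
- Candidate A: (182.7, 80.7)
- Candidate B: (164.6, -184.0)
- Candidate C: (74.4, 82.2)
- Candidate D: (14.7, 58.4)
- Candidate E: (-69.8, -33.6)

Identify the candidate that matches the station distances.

Candidate C

For each candidate, compare |candidate − station| to the reported distance:
Candidate A: residuals Seismometer 1 106.8, Seismometer 2 8.7, Seismometer 3 81.3 → max 106.8 km
Candidate B: residuals Seismometer 1 148.0, Seismometer 2 127.1, Seismometer 3 2.1 → max 148.0 km
Candidate C: residuals Seismometer 1 0.0, Seismometer 2 0.1, Seismometer 3 0.0 → max 0.1 km
Candidate D: residuals Seismometer 1 62.7, Seismometer 2 34.4, Seismometer 3 56.3 → max 62.7 km
Candidate E: residuals Seismometer 1 130.5, Seismometer 2 118.2, Seismometer 3 179.4 → max 179.4 km
Only Candidate C has all residuals ≈ 0.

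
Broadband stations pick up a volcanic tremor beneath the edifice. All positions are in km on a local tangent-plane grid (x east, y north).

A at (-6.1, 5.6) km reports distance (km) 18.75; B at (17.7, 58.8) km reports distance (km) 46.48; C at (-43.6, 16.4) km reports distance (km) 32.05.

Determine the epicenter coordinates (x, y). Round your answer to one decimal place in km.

Circle about each station: (x + 6.1)² + (y − 5.6)² = 18.75²; (x − 17.7)² + (y − 58.8)² = 46.48²; (x + 43.6)² + (y − 16.4)² = 32.05².
Subtracting the A equation from the B and C equations removes the quadratic terms:
47.6 x + 106.4 y = 1893.33
-75.0 x + 21.6 y = 1425.71
Solving the 2×2 system: x ≈ -12.3, y ≈ 23.3 km.
Check against A (with the unrounded x, y): √((x + 6.1)²+(y − 5.6)²) = 18.75 ≈ 18.75 km. ✓

x ≈ -12.3 km, y ≈ 23.3 km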